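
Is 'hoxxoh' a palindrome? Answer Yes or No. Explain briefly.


Forward: 'hoxxoh'
Reversed: 'hoxxoh'
They are identical.

Yes


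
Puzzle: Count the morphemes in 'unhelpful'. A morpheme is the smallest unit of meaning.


Decomposition: un- (prefix) + help (root) + -ful (suffix) = 3 morpheme(s)

3 morphemes


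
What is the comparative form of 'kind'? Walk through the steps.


Apply comparative formation (add -er): 'kind' -> 'kinder'.

kinder


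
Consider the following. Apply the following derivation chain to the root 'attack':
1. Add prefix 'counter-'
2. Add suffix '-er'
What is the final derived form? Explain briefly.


Step 1: Add prefix 'counter-' to 'attack' = 'counterattack'
Step 2: Add suffix '-er' to 'counterattack' = 'counterattacker'

counterattacker


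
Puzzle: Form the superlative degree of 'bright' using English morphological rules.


Apply superlative formation (add -est): 'bright' -> 'brightest'.

brightest


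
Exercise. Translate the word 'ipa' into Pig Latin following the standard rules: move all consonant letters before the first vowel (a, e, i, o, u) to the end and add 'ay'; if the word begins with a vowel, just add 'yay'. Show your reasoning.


'ipa' starts with a vowel, so add 'yay': 'ipayay'.

ipayay


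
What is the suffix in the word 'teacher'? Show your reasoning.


The word 'teacher' = 'teach' (root) + '-er' (suffix). The suffix is '-er'.

er


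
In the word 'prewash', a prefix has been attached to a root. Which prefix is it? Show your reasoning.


The word 'prewash' = 'pre' (prefix) + 'wash' (root). The prefix is 'pre'.

pre


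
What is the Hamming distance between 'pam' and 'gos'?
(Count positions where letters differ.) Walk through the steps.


Alignment:
Position 1: 'p' vs 'g' = DIFFER
Position 2: 'a' vs 'o' = DIFFER
Position 3: 'm' vs 's' = DIFFER
Total differences: 3

3


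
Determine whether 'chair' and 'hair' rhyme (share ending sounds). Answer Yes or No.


Rime (stressed vowel + following sounds) of 'chair': -air = /ɛər/
Rime of 'hair': -air = /ɛər/
/ɛər/ and /ɛər/ are the same ending sound, so the words rhyme.

Yes


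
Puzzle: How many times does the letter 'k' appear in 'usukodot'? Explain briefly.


Letter 'k' in 'usukodot': found at position(s) 4 = 1 occurrence(s).

1


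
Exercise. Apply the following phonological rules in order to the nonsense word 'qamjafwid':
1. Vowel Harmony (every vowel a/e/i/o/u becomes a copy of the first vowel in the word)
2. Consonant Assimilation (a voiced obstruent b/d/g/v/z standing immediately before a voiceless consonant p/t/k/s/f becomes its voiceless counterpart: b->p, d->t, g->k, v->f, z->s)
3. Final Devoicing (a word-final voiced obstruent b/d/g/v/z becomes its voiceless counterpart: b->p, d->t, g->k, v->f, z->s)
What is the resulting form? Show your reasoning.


Starting form: 'qamjafwid'
Rule 1: Vowel Harmony: all vowels become 'a' (matching first vowel). 'qamjafwid' -> 'qamjafwad'
Rule 2: Consonant Assimilation: no voiced obstruent (b/d/g/v/z) stands immediately before a voiceless consonant (p/t/k/s/f). No change.
Rule 3: Final Devoicing: word-final voiced obstruent 'd' becomes voiceless 't'. 'qamjafwad' -> 'qamjafwat'
Final form: 'qamjafwat'

qamjafwat


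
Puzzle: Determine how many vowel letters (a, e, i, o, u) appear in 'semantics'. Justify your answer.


Vowels in 'semantics': e, a, i = 3 vowels.

3


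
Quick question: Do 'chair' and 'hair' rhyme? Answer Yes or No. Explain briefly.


Rime (stressed vowel + following sounds) of 'chair': -air = /ɛər/
Rime of 'hair': -air = /ɛər/
/ɛər/ and /ɛər/ are the same ending sound, so the words rhyme.

Yes


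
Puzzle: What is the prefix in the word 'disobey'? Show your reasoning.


The word 'disobey' = 'dis' (prefix) + 'obey' (root). The prefix is 'dis'.

dis


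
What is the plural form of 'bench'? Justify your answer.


Apply rule: Add -es (sibilant/fricative ending). 'bench' becomes 'benches'.

benches


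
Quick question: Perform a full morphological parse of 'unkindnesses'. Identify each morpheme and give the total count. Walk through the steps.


Step 1: Identify prefix: 'un' (meaning: not/reverse)
Step 2: Identify root: 'kind'
Step 3: Identify suffix(es): 'ness, es'
Decomposition: un- (prefix: not/reverse) + kind (root) + -ness (suffix: state of) + -es (plural)
Total morphemes: 4

4 morphemes (un- (prefix: not/reverse) + kind (root) + -ness (suffix: state of) + -es (plural))


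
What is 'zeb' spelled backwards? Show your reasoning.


Reverse 'zeb' character by character: 'bez'.

bez


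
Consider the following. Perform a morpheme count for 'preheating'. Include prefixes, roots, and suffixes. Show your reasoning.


Decomposition: pre- (prefix) + heat (root) + -ing (suffix) = 3 morpheme(s)

3 morphemes


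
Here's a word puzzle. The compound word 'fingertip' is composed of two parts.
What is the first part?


Split 'fingertip' into 'finger' + 'tip'. The first part is 'finger'.

finger


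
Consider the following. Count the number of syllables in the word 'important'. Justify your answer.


Break 'important' into syllables: im-por-tant -> im | por | tant = 3 syllables

3 syllables


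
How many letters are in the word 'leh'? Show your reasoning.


Spell out 'leh' and number each letter: l(1), e(2), h(3). Total: 3 letters.

3


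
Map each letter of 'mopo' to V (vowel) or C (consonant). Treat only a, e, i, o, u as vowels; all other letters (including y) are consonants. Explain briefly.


Letter mapping: m = C, o = V, p = C, o = V.

CVCV


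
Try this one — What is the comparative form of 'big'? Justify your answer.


Apply comparative formation (double final consonant, add -er): 'big' -> 'bigger'.

bigger


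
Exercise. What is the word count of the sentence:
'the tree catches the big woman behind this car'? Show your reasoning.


Split into words: the | tree | catches | the | big | woman | behind | this | car = 9 words.

9


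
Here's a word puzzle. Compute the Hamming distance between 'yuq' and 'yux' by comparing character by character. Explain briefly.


Alignment:
Position 1: 'y' vs 'y' = match
Position 2: 'u' vs 'u' = match
Position 3: 'q' vs 'x' = DIFFER
Total differences: 1

1


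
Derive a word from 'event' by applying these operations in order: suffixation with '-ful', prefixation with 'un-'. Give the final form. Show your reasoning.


Step 1: Add suffix '-ful' to 'event' = 'eventful'
Step 2: Add prefix 'un-' to 'eventful' = 'uneventful'

uneventful


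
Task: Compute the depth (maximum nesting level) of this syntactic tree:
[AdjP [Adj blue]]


Count bracket nesting levels:
'[' at pos 0: depth = 1
'[' at pos 6: depth = 2
Maximum depth reached: 2

2


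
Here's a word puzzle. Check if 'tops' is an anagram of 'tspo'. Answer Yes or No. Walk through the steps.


Sorted letters of 'tops': 'opst'
Sorted letters of 'tspo': 'opst'
They match.

Yes


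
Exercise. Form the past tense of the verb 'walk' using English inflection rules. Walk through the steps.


Apply rule: Add -ed. 'walk' becomes 'walked'.

walked


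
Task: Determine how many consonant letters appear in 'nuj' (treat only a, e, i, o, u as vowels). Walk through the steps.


Consonants in 'nuj': n, j = 2 consonants.

2


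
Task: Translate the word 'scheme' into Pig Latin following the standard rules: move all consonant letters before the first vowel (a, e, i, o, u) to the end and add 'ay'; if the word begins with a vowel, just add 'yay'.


'scheme': move consonant cluster 'sch' to end and add 'ay': 'emeschay'.

emeschay


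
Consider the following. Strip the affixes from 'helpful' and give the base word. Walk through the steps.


Remove suffix '-ful' from 'helpful' to get root 'help'.

help


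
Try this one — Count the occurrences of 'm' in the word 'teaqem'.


Letter 'm' in 'teaqem': found at position(s) 6 = 1 occurrence(s).

1


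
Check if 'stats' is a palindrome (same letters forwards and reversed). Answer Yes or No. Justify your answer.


Forward: 'stats'
Reversed: 'stats'
They are identical.

Yes


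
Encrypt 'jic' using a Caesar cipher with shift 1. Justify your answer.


Shift each letter by 1: j -> k, i -> j, c -> d. Result: 'kjd'.

kjd


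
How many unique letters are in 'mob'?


Unique letters in 'mob': {b, m, o} = 3 distinct letters.

3


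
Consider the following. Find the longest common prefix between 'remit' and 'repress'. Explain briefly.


Compare from the start: 2 characters match: 're'. Mismatch at position 3: 'm' vs 'p'.

re


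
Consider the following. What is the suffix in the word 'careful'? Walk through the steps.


The word 'careful' = 'care' (root) + '-ful' (suffix). The suffix is '-ful'.

ful


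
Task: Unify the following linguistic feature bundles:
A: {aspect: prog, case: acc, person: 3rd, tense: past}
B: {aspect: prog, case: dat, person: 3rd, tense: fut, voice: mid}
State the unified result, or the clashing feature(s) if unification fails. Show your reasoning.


Compare features:
aspect: A=prog vs B=prog -> unified: prog
case: A=acc vs B=dat -> CLASH
person: A=3rd vs B=3rd -> unified: 3rd
tense: A=past vs B=fut -> CLASH
voice: A=_ vs B=mid -> unified: mid
Clashes detected on features 'case' (acc vs dat) and 'tense' (past vs fut); unification fails.

CLASH on 'case' (acc vs dat) and 'tense' (past vs fut)


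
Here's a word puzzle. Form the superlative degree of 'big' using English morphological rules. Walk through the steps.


Apply superlative formation (double final consonant, add -est): 'big' -> 'biggest'.

biggest


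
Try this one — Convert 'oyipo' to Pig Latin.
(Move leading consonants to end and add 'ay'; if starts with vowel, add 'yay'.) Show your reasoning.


'oyipo' starts with a vowel, so add 'yay': 'oyipoyay'.

oyipoyay


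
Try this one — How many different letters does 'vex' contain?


Unique letters in 'vex': {e, v, x} = 3 distinct letters.

3


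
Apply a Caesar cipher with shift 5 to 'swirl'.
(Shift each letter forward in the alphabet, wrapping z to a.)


Shift each letter by 5: s -> x, w -> b, i -> n, r -> w, l -> q. Result: 'xbnwq'.

xbnwq


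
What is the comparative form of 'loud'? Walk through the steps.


Apply comparative formation (add -er): 'loud' -> 'louder'.

louder


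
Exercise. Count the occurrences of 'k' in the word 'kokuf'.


Letter 'k' in 'kokuf': found at position(s) 1, 3 = 2 occurrence(s).

2


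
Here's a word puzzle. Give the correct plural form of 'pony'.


Apply rule: Change -y to -ies (consonant + y). 'pony' becomes 'ponies'.

ponies


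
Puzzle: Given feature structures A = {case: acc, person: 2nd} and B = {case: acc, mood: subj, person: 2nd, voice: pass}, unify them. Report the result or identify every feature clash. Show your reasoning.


Compare features:
case: A=acc vs B=acc -> unified: acc
mood: A=_ vs B=subj -> unified: subj
person: A=2nd vs B=2nd -> unified: 2nd
voice: A=_ vs B=pass -> unified: pass
No clashes found.

Unified: {case: acc, mood: subj, person: 2nd, voice: pass}


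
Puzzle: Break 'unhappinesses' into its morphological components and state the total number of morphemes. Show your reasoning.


Step 1: Identify prefix: 'un' (meaning: not/reverse)
Step 2: Identify root: 'happy'
Step 3: Identify suffix(es): 'ness, es'
Decomposition: un- (prefix: not/reverse) + happy (root) + -ness (suffix: state of) + -es (plural)
Total morphemes: 4

4 morphemes (un- (prefix: not/reverse) + happy (root) + -ness (suffix: state of) + -es (plural))


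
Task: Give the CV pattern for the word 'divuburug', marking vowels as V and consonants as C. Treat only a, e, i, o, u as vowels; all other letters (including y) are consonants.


Letter mapping: d = C, i = V, v = C, u = V, b = C, u = V, r = C, u = V, g = C.

CVCVCVCVC


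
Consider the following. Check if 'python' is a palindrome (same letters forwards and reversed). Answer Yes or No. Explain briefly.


Forward: 'python'
Reversed: 'nohtyp'
They differ.

No


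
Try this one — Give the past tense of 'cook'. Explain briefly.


Apply rule: Add -ed. 'cook' becomes 'cooked'.

cooked


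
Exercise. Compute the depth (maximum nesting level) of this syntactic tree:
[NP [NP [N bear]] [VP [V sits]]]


Count bracket nesting levels:
'[' at pos 0: depth = 1
'[' at pos 4: depth = 2
'[' at pos 8: depth = 3
'[' at pos 18: depth = 2
'[' at pos 22: depth = 3
Maximum depth reached: 3

3


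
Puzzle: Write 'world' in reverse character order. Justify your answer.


Reverse 'world' character by character: 'dlrow'.

dlrow


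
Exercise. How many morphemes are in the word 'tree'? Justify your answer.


Decomposition: tree (free morpheme) = 1 morpheme(s)

1 morphemes


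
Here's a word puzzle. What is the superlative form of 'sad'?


Apply superlative formation (double final consonant, add -est): 'sad' -> 'saddest'.

saddest


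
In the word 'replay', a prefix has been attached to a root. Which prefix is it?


The word 'replay' = 're' (prefix) + 'play' (root). The prefix is 're'.

re


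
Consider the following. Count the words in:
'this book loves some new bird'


Split into words: this | book | loves | some | new | bird = 6 words.

6


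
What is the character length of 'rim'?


Spell out 'rim' and number each letter: r(1), i(2), m(3). Total: 3 letters.

3


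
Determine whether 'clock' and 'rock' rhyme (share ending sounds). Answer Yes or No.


Rime (stressed vowel + following sounds) of 'clock': -ock = /ɒk/
Rime of 'rock': -ock = /ɒk/
/ɒk/ and /ɒk/ are the same ending sound, so the words rhyme.

Yes


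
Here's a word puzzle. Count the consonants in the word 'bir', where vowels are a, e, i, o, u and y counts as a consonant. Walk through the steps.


Consonants in 'bir': b, r = 2 consonants.

2


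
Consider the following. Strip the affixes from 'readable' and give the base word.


Remove suffix '-able' from 'readable' to get root 'read'.

read


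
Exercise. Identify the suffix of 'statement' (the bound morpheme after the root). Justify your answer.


The word 'statement' = 'state' (root) + '-ment' (suffix). The suffix is '-ment'.

ment


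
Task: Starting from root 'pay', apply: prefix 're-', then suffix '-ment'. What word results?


Step 1: Add prefix 're-' to 'pay' = 'repay'
Step 2: Add suffix '-ment' to 'repay' = 'repayment'

repayment


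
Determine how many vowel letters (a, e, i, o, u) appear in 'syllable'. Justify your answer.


Vowels in 'syllable': a, e = 2 vowels.

2


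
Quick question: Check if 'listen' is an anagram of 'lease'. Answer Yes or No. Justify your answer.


Sorted letters of 'listen': 'eilnst'
Sorted letters of 'lease': 'aeels'
They do not match.

No


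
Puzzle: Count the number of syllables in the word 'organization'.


Break 'organization' into syllables: or-gan-i-za-tion -> or | gan | i | za | tion = 5 syllables

5 syllables


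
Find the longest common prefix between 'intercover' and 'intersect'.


Compare from the start: 5 characters match: 'inter'. Mismatch at position 6: 'c' vs 's'.

inter


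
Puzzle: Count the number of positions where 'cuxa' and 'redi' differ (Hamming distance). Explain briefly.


Alignment:
Position 1: 'c' vs 'r' = DIFFER
Position 2: 'u' vs 'e' = DIFFER
Position 3: 'x' vs 'd' = DIFFER
Position 4: 'a' vs 'i' = DIFFER
Total differences: 4

4


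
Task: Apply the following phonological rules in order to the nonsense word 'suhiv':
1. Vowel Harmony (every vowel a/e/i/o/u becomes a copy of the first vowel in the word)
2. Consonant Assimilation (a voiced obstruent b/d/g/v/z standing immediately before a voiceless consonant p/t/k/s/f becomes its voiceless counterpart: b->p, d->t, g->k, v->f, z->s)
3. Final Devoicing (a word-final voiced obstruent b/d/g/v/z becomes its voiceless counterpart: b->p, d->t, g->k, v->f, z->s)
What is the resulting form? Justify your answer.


Starting form: 'suhiv'
Rule 1: Vowel Harmony: all vowels become 'u' (matching first vowel). 'suhiv' -> 'suhuv'
Rule 2: Consonant Assimilation: no voiced obstruent (b/d/g/v/z) stands immediately before a voiceless consonant (p/t/k/s/f). No change.
Rule 3: Final Devoicing: word-final voiced obstruent 'v' becomes voiceless 'f'. 'suhuv' -> 'suhuf'
Final form: 'suhuf'

suhuf


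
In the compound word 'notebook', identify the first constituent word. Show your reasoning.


Split 'notebook' into 'note' + 'book'. The first part is 'note'.

note


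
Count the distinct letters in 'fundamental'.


Unique letters in 'fundamental': {a, d, e, f, l, m, n, t, u} = 9 distinct letters.

9


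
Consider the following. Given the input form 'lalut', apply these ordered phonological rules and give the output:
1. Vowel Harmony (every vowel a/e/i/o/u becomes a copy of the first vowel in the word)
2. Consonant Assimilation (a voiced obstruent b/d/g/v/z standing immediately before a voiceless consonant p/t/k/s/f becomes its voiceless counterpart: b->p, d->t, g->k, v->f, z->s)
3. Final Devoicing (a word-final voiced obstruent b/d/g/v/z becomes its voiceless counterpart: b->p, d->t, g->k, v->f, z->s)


Starting form: 'lalut'
Rule 1: Vowel Harmony: all vowels become 'a' (matching first vowel). 'lalut' -> 'lalat'
Rule 2: Consonant Assimilation: no voiced obstruent (b/d/g/v/z) stands immediately before a voiceless consonant (p/t/k/s/f). No change.
Rule 3: Final Devoicing: final consonant 't' is not one of the voiced obstruents b/d/g/v/z. No change.
Final form: 'lalat'

lalat


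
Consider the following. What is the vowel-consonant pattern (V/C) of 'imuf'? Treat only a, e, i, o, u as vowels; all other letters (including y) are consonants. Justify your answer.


Letter mapping: i = V, m = C, u = V, f = C.

VCVC


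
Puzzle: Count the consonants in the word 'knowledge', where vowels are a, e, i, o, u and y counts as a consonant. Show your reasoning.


Consonants in 'knowledge': k, n, w, l, d, g = 6 consonants.

6


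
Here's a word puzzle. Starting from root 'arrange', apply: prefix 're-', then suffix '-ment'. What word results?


Step 1: Add prefix 're-' to 'arrange' = 'rearrange'
Step 2: Add suffix '-ment' to 'rearrange' = 'rearrangement'

rearrangement


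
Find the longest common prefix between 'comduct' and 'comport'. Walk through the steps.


Compare from the start: 3 characters match: 'com'. Mismatch at position 4: 'd' vs 'p'.

com


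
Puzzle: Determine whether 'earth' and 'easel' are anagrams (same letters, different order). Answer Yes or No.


Sorted letters of 'earth': 'aehrt'
Sorted letters of 'easel': 'aeels'
They do not match.

No


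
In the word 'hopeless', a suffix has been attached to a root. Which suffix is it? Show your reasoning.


The word 'hopeless' = 'hope' (root) + '-less' (suffix). The suffix is '-less'.

less


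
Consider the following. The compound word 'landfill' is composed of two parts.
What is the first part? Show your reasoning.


Split 'landfill' into 'land' + 'fill'. The first part is 'land'.

land


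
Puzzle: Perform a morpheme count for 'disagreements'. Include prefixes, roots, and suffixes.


Decomposition: dis- (prefix) + agree (root) + -ment (suffix) + -s (plural) = 4 morpheme(s)

4 morphemes


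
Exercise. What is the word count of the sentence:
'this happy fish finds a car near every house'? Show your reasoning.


Split into words: this | happy | fish | finds | a | car | near | every | house = 9 words.

9


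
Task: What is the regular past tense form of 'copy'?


Apply rule: Change -y to -ied. 'copy' becomes 'copied'.

copied


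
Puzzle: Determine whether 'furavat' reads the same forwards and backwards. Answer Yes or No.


Forward: 'furavat'
Reversed: 'tavaruf'
They differ.

No


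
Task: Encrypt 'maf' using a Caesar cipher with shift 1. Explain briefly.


Shift each letter by 1: m -> n, a -> b, f -> g. Result: 'nbg'.

nbg


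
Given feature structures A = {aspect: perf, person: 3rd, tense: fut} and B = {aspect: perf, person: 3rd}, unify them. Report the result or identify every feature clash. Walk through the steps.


Compare features:
aspect: A=perf vs B=perf -> unified: perf
person: A=3rd vs B=3rd -> unified: 3rd
tense: A=fut vs B=_ -> unified: fut
No clashes found.

Unified: {aspect: perf, person: 3rd, tense: fut}


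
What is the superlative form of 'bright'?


Apply superlative formation (add -est): 'bright' -> 'brightest'.

brightest


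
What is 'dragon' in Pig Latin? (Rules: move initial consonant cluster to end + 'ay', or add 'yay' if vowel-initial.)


'dragon': move consonant cluster 'dr' to end and add 'ay': 'agondray'.

agondray


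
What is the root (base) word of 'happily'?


Remove suffix '-ly' from 'happily' to get root 'happy'.

happy


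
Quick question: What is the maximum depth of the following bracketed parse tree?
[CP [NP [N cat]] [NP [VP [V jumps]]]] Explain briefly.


Count bracket nesting levels:
'[' at pos 0: depth = 1
'[' at pos 4: depth = 2
'[' at pos 8: depth = 3
'[' at pos 17: depth = 2
'[' at pos 21: depth = 3
'[' at pos 25: depth = 4
Maximum depth reached: 4

4


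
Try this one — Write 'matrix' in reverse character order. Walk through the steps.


Reverse 'matrix' character by character: 'xirtam'.

xirtam


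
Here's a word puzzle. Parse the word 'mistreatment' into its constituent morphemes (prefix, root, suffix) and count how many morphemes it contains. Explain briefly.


Step 1: Identify prefix: 'mis' (meaning: wrongly)
Step 2: Identify root: 'treat'
Step 3: Identify suffix(es): 'ment'
Decomposition: mis- (prefix: wrongly) + treat (root) + -ment (suffix: action/result)
Total morphemes: 3

3 morphemes (mis- (prefix: wrongly) + treat (root) + -ment (suffix: action/result))


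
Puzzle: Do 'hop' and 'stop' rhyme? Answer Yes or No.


Rime (stressed vowel + following sounds) of 'hop': -op = /ɒp/
Rime of 'stop': -op = /ɒp/
/ɒp/ and /ɒp/ are the same ending sound, so the words rhyme.

Yes


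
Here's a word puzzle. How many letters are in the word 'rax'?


Spell out 'rax' and number each letter: r(1), a(2), x(3). Total: 3 letters.

3


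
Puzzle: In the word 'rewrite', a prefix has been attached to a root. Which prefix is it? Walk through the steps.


The word 'rewrite' = 're' (prefix) + 'write' (root). The prefix is 're'.

re


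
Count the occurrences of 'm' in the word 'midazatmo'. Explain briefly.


Letter 'm' in 'midazatmo': found at position(s) 1, 8 = 2 occurrence(s).

2


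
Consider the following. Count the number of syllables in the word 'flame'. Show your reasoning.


Break 'flame' into syllables: flame -> flame = 1 syllable

1 syllable


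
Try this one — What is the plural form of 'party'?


Apply rule: Change -y to -ies (consonant + y). 'party' becomes 'parties'.

parties


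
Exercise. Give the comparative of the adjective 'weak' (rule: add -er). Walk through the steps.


Apply comparative formation (add -er): 'weak' -> 'weaker'.

weaker


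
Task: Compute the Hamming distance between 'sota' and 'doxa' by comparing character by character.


Alignment:
Position 1: 's' vs 'd' = DIFFER
Position 2: 'o' vs 'o' = match
Position 3: 't' vs 'x' = DIFFER
Position 4: 'a' vs 'a' = match
Total differences: 2

2


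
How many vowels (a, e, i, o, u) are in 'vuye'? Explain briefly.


Vowels in 'vuye': u, e = 2 vowels.

2


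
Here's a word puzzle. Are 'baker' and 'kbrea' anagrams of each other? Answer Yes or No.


Sorted letters of 'baker': 'abekr'
Sorted letters of 'kbrea': 'abekr'
They match.

Yes


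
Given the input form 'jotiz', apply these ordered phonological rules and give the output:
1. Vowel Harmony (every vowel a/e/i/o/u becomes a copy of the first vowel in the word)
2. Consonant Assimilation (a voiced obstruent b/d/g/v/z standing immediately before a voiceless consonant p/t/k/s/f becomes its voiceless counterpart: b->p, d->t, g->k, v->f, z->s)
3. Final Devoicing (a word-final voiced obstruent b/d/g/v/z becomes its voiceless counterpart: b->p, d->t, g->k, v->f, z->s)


Starting form: 'jotiz'
Rule 1: Vowel Harmony: all vowels become 'o' (matching first vowel). 'jotiz' -> 'jotoz'
Rule 2: Consonant Assimilation: no voiced obstruent (b/d/g/v/z) stands immediately before a voiceless consonant (p/t/k/s/f). No change.
Rule 3: Final Devoicing: word-final voiced obstruent 'z' becomes voiceless 's'. 'jotoz' -> 'jotos'
Final form: 'jotos'

jotos


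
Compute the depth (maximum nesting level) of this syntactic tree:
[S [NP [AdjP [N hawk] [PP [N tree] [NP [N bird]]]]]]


Count bracket nesting levels:
'[' at pos 0: depth = 1
'[' at pos 3: depth = 2
'[' at pos 7: depth = 3
'[' at pos 13: depth = 4
'[' at pos 22: depth = 4
'[' at pos 26: depth = 5
'[' at pos 35: depth = 5
'[' at pos 39: depth = 6
Maximum depth reached: 6

6


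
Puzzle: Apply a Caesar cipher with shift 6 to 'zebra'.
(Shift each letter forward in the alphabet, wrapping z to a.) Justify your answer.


Shift each letter by 6: z -> f, e -> k, b -> h, r -> x, a -> g. Result: 'fkhxg'.

fkhxg


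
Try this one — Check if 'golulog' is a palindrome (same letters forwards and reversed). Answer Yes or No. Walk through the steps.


Forward: 'golulog'
Reversed: 'golulog'
They are identical.

Yes


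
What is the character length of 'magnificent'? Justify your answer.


Spell out 'magnificent' and number each letter: m(1), a(2), g(3), n(4), i(5), f(6), i(7), c(8), e(9), n(10), t(11). Total: 11 letters.

11


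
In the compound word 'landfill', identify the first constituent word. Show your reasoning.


Split 'landfill' into 'land' + 'fill'. The first part is 'land'.

land


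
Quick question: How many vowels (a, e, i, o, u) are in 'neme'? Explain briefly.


Vowels in 'neme': e, e = 2 vowels.

2


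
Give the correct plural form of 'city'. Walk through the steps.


Apply rule: Change -y to -ies (consonant + y). 'city' becomes 'cities'.

cities


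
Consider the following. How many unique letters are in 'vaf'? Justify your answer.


Unique letters in 'vaf': {a, f, v} = 3 distinct letters.

3


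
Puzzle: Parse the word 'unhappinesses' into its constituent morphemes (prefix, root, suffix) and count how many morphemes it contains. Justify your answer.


Step 1: Identify prefix: 'un' (meaning: not/reverse)
Step 2: Identify root: 'happy'
Step 3: Identify suffix(es): 'ness, es'
Decomposition: un- (prefix: not/reverse) + happy (root) + -ness (suffix: state of) + -es (plural)
Total morphemes: 4

4 morphemes (un- (prefix: not/reverse) + happy (root) + -ness (suffix: state of) + -es (plural))


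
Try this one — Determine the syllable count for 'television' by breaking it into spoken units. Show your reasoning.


Break 'television' into syllables: tel-e-vi-sion -> tel | e | vi | sion = 4 syllables

4 syllables


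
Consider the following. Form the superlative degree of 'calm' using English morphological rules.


Apply superlative formation (add -est): 'calm' -> 'calmest'.

calmest


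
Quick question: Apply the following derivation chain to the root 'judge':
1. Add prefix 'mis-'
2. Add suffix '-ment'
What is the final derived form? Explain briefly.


Step 1: Add prefix 'mis-' to 'judge' = 'misjudge'
Step 2: Add suffix '-ment' to 'misjudge' = 'misjudgment'

misjudgment


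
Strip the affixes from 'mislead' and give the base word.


Remove prefix 'mis' from 'mislead' to get root 'lead'.

lead


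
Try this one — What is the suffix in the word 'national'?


The word 'national' = 'nation' (root) + '-al' (suffix). The suffix is '-al'.

al


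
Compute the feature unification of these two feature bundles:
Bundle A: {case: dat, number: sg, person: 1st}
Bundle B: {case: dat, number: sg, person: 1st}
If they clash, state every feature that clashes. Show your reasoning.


Compare features:
case: A=dat vs B=dat -> unified: dat
number: A=sg vs B=sg -> unified: sg
person: A=1st vs B=1st -> unified: 1st
No clashes found.

Unified: {case: dat, number: sg, person: 1st}


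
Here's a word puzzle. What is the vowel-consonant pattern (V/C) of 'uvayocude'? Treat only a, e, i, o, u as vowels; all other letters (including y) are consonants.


Letter mapping: u = V, v = C, a = V, y = C, o = V, c = C, u = V, d = C, e = V.

VCVCVCVCV


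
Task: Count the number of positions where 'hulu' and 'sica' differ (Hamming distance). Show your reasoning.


Alignment:
Position 1: 'h' vs 's' = DIFFER
Position 2: 'u' vs 'i' = DIFFER
Position 3: 'l' vs 'c' = DIFFER
Position 4: 'u' vs 'a' = DIFFER
Total differences: 4

4


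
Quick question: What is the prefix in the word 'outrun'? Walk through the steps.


The word 'outrun' = 'out' (prefix) + 'run' (root). The prefix is 'out'.

out


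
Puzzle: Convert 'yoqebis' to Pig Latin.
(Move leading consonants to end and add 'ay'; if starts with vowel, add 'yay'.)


'yoqebis': move consonant cluster 'y' to end and add 'ay': 'oqebisyay'.

oqebisyay


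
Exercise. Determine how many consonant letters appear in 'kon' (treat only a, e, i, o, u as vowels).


Consonants in 'kon': k, n = 2 consonants.

2


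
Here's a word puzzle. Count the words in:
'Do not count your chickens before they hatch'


Split into words: Do | not | count | your | chickens | before | they | hatch = 8 words.

8


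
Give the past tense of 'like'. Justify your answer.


Apply rule: Add -d (word ends in -e). 'like' becomes 'liked'.

liked


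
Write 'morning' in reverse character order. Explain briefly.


Reverse 'morning' character by character: 'gninrom'.

gninrom


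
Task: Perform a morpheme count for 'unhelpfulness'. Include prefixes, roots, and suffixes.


Decomposition: un- (prefix) + help (root) + -ful (suffix) + -ness (suffix) = 4 morpheme(s)

4 morphemes


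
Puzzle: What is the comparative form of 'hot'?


Apply comparative formation (double final consonant, add -er): 'hot' -> 'hotter'.

hotter


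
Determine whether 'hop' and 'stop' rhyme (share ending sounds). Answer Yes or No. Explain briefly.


Rime (stressed vowel + following sounds) of 'hop': -op = /ɒp/
Rime of 'stop': -op = /ɒp/
/ɒp/ and /ɒp/ are the same ending sound, so the words rhyme.

Yes


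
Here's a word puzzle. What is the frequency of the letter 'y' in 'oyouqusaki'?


Letter 'y' in 'oyouqusaki': found at position(s) 2 = 1 occurrence(s).

1


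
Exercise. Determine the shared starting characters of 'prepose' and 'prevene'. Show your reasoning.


Compare from the start: 3 characters match: 'pre'. Mismatch at position 4: 'p' vs 'v'.

pre


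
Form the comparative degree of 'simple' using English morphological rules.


Apply comparative formation (ends in e: add -r): 'simple' -> 'simpler'.

simpler


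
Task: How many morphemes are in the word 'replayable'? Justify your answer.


Decomposition: re- (prefix) + play (root) + -able (suffix) = 3 morpheme(s)

3 morphemes


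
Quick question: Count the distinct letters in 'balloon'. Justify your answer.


Unique letters in 'balloon': {a, b, l, n, o} = 5 distinct letters.

5


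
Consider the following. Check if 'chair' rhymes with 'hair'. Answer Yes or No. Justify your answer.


Rime (stressed vowel + following sounds) of 'chair': -air = /ɛər/
Rime of 'hair': -air = /ɛər/
/ɛər/ and /ɛər/ are the same ending sound, so the words rhyme.

Yes


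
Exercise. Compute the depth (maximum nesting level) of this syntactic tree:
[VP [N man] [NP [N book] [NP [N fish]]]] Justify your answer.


Count bracket nesting levels:
'[' at pos 0: depth = 1
'[' at pos 4: depth = 2
'[' at pos 12: depth = 2
'[' at pos 16: depth = 3
'[' at pos 25: depth = 3
'[' at pos 29: depth = 4
Maximum depth reached: 4

4


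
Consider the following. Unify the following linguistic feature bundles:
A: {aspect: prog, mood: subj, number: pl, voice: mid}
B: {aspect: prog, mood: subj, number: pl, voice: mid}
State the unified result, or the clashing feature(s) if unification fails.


Compare features:
aspect: A=prog vs B=prog -> unified: prog
mood: A=subj vs B=subj -> unified: subj
number: A=pl vs B=pl -> unified: pl
voice: A=mid vs B=mid -> unified: mid
No clashes found.

Unified: {aspect: prog, mood: subj, number: pl, voice: mid}


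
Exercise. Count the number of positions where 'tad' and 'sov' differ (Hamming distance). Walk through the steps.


Alignment:
Position 1: 't' vs 's' = DIFFER
Position 2: 'a' vs 'o' = DIFFER
Position 3: 'd' vs 'v' = DIFFER
Total differences: 3

3


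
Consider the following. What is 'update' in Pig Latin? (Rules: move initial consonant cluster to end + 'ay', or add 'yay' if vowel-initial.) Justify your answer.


'update' starts with a vowel, so add 'yay': 'updateyay'.

updateyay


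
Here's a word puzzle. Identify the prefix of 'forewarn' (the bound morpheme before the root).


The word 'forewarn' = 'fore' (prefix) + 'warn' (root). The prefix is 'fore'.

fore


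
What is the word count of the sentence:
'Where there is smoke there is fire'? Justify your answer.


Split into words: Where | there | is | smoke | there | is | fire = 7 words.

7


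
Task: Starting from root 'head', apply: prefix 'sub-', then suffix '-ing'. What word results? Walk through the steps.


Step 1: Add prefix 'sub-' to 'head' = 'subhead'
Step 2: Add suffix '-ing' to 'subhead' = 'subheading'

subheading


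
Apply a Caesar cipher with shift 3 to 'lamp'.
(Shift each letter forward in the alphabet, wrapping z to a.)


Shift each letter by 3: l -> o, a -> d, m -> p, p -> s. Result: 'odps'.

odps


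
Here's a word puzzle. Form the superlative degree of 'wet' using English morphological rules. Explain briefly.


Apply superlative formation (double final consonant, add -est): 'wet' -> 'wettest'.

wettest


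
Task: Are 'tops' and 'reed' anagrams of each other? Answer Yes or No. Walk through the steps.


Sorted letters of 'tops': 'opst'
Sorted letters of 'reed': 'deer'
They do not match.

No


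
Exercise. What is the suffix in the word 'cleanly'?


The word 'cleanly' = 'clean' (root) + '-ly' (suffix). The suffix is '-ly'.

ly


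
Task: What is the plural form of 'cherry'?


Apply rule: Change -y to -ies (consonant + y). 'cherry' becomes 'cherries'.

cherries


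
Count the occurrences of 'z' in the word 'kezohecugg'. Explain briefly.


Letter 'z' in 'kezohecugg': found at position(s) 3 = 1 occurrence(s).

1


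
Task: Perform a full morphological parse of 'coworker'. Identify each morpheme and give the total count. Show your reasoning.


Step 1: Identify prefix: 'co' (meaning: together)
Step 2: Identify root: 'work'
Step 3: Identify suffix(es): 'er'
Decomposition: co- (prefix: together) + work (root) + -er (suffix: one who)
Total morphemes: 3

3 morphemes (co- (prefix: together) + work (root) + -er (suffix: one who))


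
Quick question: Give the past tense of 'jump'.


Apply rule: Add -ed. 'jump' becomes 'jumped'.

jumped


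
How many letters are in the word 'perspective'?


Spell out 'perspective' and number each letter: p(1), e(2), r(3), s(4), p(5), e(6), c(7), t(8), i(9), v(10), e(11). Total: 11 letters.

11


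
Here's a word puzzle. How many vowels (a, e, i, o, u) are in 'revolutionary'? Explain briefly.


Vowels in 'revolutionary': e, o, u, i, o, a = 6 vowels.

6


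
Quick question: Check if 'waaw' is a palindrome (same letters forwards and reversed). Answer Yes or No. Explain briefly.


Forward: 'waaw'
Reversed: 'waaw'
They are identical.

Yes


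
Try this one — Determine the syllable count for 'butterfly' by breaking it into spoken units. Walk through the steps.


Break 'butterfly' into syllables: but-ter-fly -> but | ter | fly = 3 syllables

3 syllables


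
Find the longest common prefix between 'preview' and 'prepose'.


Compare from the start: 3 characters match: 'pre'. Mismatch at position 4: 'v' vs 'p'.

pre


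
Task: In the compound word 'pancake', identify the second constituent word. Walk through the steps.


Split 'pancake' into 'pan' + 'cake'. The second part is 'cake'.

cake


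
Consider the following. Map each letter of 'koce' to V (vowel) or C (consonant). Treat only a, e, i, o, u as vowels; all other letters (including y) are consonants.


Letter mapping: k = C, o = V, c = C, e = V.

CVCV


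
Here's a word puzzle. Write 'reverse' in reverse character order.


Reverse 'reverse' character by character: 'esrever'.

esrever


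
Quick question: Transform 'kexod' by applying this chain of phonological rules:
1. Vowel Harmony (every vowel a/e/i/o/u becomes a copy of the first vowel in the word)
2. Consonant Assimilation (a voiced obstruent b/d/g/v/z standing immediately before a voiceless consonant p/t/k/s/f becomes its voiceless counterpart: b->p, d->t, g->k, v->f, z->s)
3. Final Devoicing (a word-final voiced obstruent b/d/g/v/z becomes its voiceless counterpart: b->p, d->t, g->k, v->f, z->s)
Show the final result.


Starting form: 'kexod'
Rule 1: Vowel Harmony: all vowels become 'e' (matching first vowel). 'kexod' -> 'kexed'
Rule 2: Consonant Assimilation: no voiced obstruent (b/d/g/v/z) stands immediately before a voiceless consonant (p/t/k/s/f). No change.
Rule 3: Final Devoicing: word-final voiced obstruent 'd' becomes voiceless 't'. 'kexed' -> 'kexet'
Final form: 'kexet'

kexet


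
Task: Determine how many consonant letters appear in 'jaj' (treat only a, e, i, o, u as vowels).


Consonants in 'jaj': j, j = 2 consonants.

2


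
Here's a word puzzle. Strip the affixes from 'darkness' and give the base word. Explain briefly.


Remove suffix '-ness' from 'darkness' to get root 'dark'.

dark


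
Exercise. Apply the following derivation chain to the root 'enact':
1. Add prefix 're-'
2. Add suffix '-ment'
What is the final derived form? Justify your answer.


Step 1: Add prefix 're-' to 'enact' = 'reenact'
Step 2: Add suffix '-ment' to 'reenact' = 'reenactment'

reenactment


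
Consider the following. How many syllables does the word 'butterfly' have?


Break 'butterfly' into syllables: but-ter-fly -> but | ter | fly = 3 syllables

3 syllables


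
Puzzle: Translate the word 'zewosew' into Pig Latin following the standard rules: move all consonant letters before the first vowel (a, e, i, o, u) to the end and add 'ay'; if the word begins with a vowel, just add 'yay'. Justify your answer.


'zewosew': move consonant cluster 'z' to end and add 'ay': 'ewosewzay'.

ewosewzay


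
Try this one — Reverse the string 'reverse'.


Reverse 'reverse' character by character: 'esrever'.

esrever


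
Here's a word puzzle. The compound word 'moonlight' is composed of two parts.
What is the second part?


Split 'moonlight' into 'moon' + 'light'. The second part is 'light'.

light


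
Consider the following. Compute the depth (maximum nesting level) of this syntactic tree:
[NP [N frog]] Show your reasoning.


Count bracket nesting levels:
'[' at pos 0: depth = 1
'[' at pos 4: depth = 2
Maximum depth reached: 2

2


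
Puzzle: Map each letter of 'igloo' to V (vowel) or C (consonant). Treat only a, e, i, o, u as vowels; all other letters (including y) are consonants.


Letter mapping: i = V, g = C, l = C, o = V, o = V.

VCCVV


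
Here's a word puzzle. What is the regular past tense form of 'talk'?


Apply rule: Add -ed. 'talk' becomes 'talked'.

talked


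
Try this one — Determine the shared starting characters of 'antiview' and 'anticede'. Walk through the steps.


Compare from the start: 4 characters match: 'anti'. Mismatch at position 5: 'v' vs 'c'.

anti
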